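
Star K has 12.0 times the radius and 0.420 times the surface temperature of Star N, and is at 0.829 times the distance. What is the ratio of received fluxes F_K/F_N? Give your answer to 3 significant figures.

6.52

L_K/L_N = (R_K/R_N)²(T_K/T_N)⁴ = (12.0)² × (0.420)⁴ = 4.481.
F_K/F_N = (L_K/L_N)/(d_K/d_N)² = 4.481 / (0.829)² = 6.520.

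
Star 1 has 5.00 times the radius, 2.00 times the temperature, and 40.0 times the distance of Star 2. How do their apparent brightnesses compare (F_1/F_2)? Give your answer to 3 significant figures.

L_1/L_2 = (R_1/R_2)²(T_1/T_2)⁴ = (5.00)² × (2.00)⁴ = 400.0.
F_1/F_2 = (L_1/L_2)/(d_1/d_2)² = 400.0 / (40.0)² = 0.2500.

0.250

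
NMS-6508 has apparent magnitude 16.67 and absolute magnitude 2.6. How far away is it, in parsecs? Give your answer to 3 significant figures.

m − M = 5 log₁₀(d/10 pc)
16.67 − (2.6) = 14.07 = 5 log₁₀(d/10)
d = 10 × 10^(14.07/5) = 10 × 10^2.814 = 6516 pc.

6.52×10^3 pc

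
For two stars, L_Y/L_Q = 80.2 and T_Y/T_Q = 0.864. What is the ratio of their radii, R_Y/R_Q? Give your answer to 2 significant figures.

L ∝ R²T⁴ gives R ∝ √L / T², so
R_Y/R_Q = √(80.2) / (0.864)² = 8.955 / 0.7465 = 12.00.

12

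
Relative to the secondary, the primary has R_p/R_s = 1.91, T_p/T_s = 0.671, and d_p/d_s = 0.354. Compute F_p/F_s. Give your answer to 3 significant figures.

L_p/L_s = (R_p/R_s)²(T_p/T_s)⁴ = (1.91)² × (0.671)⁴ = 0.7395.
F_p/F_s = (L_p/L_s)/(d_p/d_s)² = 0.7395 / (0.354)² = 5.901.

5.90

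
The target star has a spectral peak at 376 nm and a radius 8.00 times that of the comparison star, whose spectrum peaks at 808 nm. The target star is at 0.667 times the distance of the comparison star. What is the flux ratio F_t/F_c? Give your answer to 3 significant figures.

3.07×10^3

Wien's law: T_t/T_c = λ_c/λ_t = 808/376 = 2.149.
L_t/L_c = (R_t/R_c)²(T_t/T_c)⁴ = (8.00)²(2.149)⁴ = 1365.
F_t/F_c = (L_t/L_c)/(d_t/d_c)² = 1365/(0.667)² = 3068.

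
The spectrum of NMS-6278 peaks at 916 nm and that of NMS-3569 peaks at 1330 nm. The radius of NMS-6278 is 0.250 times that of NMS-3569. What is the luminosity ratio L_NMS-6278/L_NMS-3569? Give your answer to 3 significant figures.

0.278

Wien's law gives T ∝ 1/λ_max, so T_NMS-6278/T_NMS-3569 = λ_NMS-3569/λ_NMS-6278 = 1330/916 = 1.452.
Then L ∝ R²T⁴ gives L_NMS-6278/L_NMS-3569 = (0.250)² × (1.452)⁴ = 0.06250 × 4.445 = 0.2778.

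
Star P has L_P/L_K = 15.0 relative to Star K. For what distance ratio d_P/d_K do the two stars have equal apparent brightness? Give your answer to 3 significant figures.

3.87

Equal flux requires L_P/d_P² = L_K/d_K², so d_P/d_K = √(L_P/L_K)
= √(15.0) = 3.873.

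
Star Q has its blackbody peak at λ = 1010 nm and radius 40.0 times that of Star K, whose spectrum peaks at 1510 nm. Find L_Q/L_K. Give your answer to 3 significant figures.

Wien's law gives T ∝ 1/λ_max, so T_Q/T_K = λ_K/λ_Q = 1510/1010 = 1.495.
Then L ∝ R²T⁴ gives L_Q/L_K = (40.0)² × (1.495)⁴ = 1600 × 4.996 = 7994.

7.99×10^3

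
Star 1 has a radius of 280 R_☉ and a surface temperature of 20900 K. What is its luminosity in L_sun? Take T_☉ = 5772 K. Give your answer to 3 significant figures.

L/L_☉ = (R/R_☉)² (T/T_☉)⁴ = (280)² × (20900/5772)⁴
       = 7.840×10^4 × (3.621)⁴ = 7.840×10^4 × 171.9 = 1.348×10^7.

1.35×10^7 L_sun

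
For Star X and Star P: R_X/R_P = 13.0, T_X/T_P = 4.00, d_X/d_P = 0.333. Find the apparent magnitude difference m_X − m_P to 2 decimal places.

L_X/L_P = (13.0)²(4.00)⁴ = 4.326×10^4.
F_X/F_P = (L_X/L_P)/(d_X/d_P)² = 4.326×10^4/0.1109 = 3.902×10^5.
m_X − m_P = −2.5 log₁₀(3.902×10^5) = -13.98.

-13.98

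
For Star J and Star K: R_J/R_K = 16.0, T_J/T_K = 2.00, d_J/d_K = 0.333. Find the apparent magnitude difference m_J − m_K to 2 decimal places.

-11.42

L_J/L_K = (16.0)²(2.00)⁴ = 4096.
F_J/F_K = (L_J/L_K)/(d_J/d_K)² = 4096/0.1109 = 3.694×10^4.
m_J − m_K = −2.5 log₁₀(3.694×10^4) = -11.42.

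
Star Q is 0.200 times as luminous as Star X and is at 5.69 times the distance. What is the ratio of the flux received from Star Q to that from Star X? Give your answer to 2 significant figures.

0.0062

F = L/(4πd²), so F_Q/F_X = (L_Q/L_X) / (d_Q/d_X)²
= 0.200 / (5.69)² = 0.200 / 32.38 = 0.006177.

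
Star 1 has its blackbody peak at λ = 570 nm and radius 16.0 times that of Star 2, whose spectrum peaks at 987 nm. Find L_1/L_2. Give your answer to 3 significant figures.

2.30×10^3

Wien's law gives T ∝ 1/λ_max, so T_1/T_2 = λ_2/λ_1 = 987/570 = 1.732.
Then L ∝ R²T⁴ gives L_1/L_2 = (16.0)² × (1.732)⁴ = 256.0 × 8.990 = 2301.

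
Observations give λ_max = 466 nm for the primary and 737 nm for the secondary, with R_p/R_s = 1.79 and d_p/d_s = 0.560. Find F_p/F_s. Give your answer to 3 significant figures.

63.9

Wien's law: T_p/T_s = λ_s/λ_p = 737/466 = 1.582.
L_p/L_s = (R_p/R_s)²(T_p/T_s)⁴ = (1.79)²(1.582)⁴ = 20.05.
F_p/F_s = (L_p/L_s)/(d_p/d_s)² = 20.05/(0.560)² = 63.92.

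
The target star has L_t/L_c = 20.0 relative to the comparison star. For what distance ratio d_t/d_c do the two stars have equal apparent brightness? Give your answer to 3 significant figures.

Equal flux requires L_t/d_t² = L_c/d_c², so d_t/d_c = √(L_t/L_c)
= √(20.0) = 4.472.

4.47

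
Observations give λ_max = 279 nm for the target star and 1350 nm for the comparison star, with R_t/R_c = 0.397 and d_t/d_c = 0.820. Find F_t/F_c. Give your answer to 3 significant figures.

128

Wien's law: T_t/T_c = λ_c/λ_t = 1350/279 = 4.839.
L_t/L_c = (R_t/R_c)²(T_t/T_c)⁴ = (0.397)²(4.839)⁴ = 86.40.
F_t/F_c = (L_t/L_c)/(d_t/d_c)² = 86.40/(0.820)² = 128.5.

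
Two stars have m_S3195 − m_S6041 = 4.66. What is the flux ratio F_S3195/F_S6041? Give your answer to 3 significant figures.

F_S3195/F_S6041 = 10^(−(m_S3195 − m_S6041)/2.5) = 10^(-4.66/2.5) = 10^-1.864 = 0.01368.

0.0137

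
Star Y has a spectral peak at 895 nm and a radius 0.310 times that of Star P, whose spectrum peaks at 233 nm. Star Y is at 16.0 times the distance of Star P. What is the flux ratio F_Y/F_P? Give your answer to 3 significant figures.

Wien's law: T_Y/T_P = λ_P/λ_Y = 233/895 = 0.2603.
L_Y/L_P = (R_Y/R_P)²(T_Y/T_P)⁴ = (0.310)²(0.2603)⁴ = 4.414×10^-4.
F_Y/F_P = (L_Y/L_P)/(d_Y/d_P)² = 4.414×10^-4/(16.0)² = 1.724×10^-6.

1.72×10^-6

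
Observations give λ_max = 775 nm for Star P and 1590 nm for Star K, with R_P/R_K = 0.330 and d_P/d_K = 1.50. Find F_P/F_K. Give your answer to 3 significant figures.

0.857

Wien's law: T_P/T_K = λ_K/λ_P = 1590/775 = 2.052.
L_P/L_K = (R_P/R_K)²(T_P/T_K)⁴ = (0.330)²(2.052)⁴ = 1.929.
F_P/F_K = (L_P/L_K)/(d_P/d_K)² = 1.929/(1.50)² = 0.8575.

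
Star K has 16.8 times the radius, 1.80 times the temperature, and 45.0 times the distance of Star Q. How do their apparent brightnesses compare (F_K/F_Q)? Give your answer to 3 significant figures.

1.46

L_K/L_Q = (R_K/R_Q)²(T_K/T_Q)⁴ = (16.8)² × (1.80)⁴ = 2963.
F_K/F_Q = (L_K/L_Q)/(d_K/d_Q)² = 2963 / (45.0)² = 1.463.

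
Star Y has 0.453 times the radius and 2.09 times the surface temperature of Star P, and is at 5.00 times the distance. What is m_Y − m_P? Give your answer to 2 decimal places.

L_Y/L_P = (0.453)²(2.09)⁴ = 3.915.
F_Y/F_P = (L_Y/L_P)/(d_Y/d_P)² = 3.915/25.00 = 0.1566.
m_Y − m_P = −2.5 log₁₀(0.1566) = 2.01.

2.01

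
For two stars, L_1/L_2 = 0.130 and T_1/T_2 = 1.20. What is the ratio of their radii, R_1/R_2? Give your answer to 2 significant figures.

L ∝ R²T⁴ gives R ∝ √L / T², so
R_1/R_2 = √(0.130) / (1.20)² = 0.3606 / 1.440 = 0.2504.

0.25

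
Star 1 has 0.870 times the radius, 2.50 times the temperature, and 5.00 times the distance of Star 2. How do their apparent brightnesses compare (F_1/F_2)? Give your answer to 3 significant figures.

L_1/L_2 = (R_1/R_2)²(T_1/T_2)⁴ = (0.870)² × (2.50)⁴ = 29.57.
F_1/F_2 = (L_1/L_2)/(d_1/d_2)² = 29.57 / (5.00)² = 1.183.

1.18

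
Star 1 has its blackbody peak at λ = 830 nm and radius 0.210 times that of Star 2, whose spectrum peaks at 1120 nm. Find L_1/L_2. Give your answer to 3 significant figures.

0.146

Wien's law gives T ∝ 1/λ_max, so T_1/T_2 = λ_2/λ_1 = 1120/830 = 1.349.
Then L ∝ R²T⁴ gives L_1/L_2 = (0.210)² × (1.349)⁴ = 0.04410 × 3.316 = 0.1462.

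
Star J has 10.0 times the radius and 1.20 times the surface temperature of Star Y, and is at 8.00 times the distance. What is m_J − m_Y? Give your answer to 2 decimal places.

L_J/L_Y = (10.0)²(1.20)⁴ = 207.4.
F_J/F_Y = (L_J/L_Y)/(d_J/d_Y)² = 207.4/64.00 = 3.240.
m_J − m_Y = −2.5 log₁₀(3.240) = -1.28.

-1.28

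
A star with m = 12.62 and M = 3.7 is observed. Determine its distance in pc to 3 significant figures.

608 pc

m − M = 5 log₁₀(d/10 pc)
12.62 − (3.7) = 8.92 = 5 log₁₀(d/10)
d = 10 × 10^(8.92/5) = 10 × 10^1.784 = 608.1 pc.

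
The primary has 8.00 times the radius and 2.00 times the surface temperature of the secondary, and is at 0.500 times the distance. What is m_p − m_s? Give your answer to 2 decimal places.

L_p/L_s = (8.00)²(2.00)⁴ = 1024.
F_p/F_s = (L_p/L_s)/(d_p/d_s)² = 1024/0.2500 = 4096.
m_p − m_s = −2.5 log₁₀(4096) = -9.03.

-9.03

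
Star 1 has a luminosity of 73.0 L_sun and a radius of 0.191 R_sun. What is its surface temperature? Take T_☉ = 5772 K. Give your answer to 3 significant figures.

3.86×10^4 K

T/T_☉ = (L/L_☉)^(1/4) / (R/R_☉)^(1/2)
T = 5772 × (73.0)^(1/4) / √(0.191) = 5772 × 2.923 / 0.4370 = 3.860×10^4 K.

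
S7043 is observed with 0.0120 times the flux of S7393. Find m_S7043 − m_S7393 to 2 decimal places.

m_S7043 − m_S7393 = −2.5 log₁₀(F_S7043/F_S7393) = −2.5 log₁₀(0.0120) = −2.5 × (-1.921) = 4.802.

4.80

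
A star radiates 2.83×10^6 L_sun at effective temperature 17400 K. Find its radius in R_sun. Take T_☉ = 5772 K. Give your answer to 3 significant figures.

R/R_☉ = √(L/L_☉) / (T/T_☉)² = √(2.83×10^6) / (3.015)²
       = 1682 / 9.088 = 185.1.

185 R_sun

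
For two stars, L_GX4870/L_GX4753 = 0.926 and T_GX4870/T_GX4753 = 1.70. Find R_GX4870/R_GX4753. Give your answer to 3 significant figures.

L ∝ R²T⁴ gives R ∝ √L / T², so
R_GX4870/R_GX4753 = √(0.926) / (1.70)² = 0.9623 / 2.890 = 0.3330.

0.333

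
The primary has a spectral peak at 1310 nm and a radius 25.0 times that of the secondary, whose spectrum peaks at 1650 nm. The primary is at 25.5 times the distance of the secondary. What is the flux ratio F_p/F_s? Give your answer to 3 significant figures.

2.42

Wien's law: T_p/T_s = λ_s/λ_p = 1650/1310 = 1.260.
L_p/L_s = (R_p/R_s)²(T_p/T_s)⁴ = (25.0)²(1.260)⁴ = 1573.
F_p/F_s = (L_p/L_s)/(d_p/d_s)² = 1573/(25.5)² = 2.419.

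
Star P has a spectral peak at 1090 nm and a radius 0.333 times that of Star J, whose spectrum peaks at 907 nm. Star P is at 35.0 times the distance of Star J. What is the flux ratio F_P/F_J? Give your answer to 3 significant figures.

Wien's law: T_P/T_J = λ_J/λ_P = 907/1090 = 0.8321.
L_P/L_J = (R_P/R_J)²(T_P/T_J)⁴ = (0.333)²(0.8321)⁴ = 0.05316.
F_P/F_J = (L_P/L_J)/(d_P/d_J)² = 0.05316/(35.0)² = 4.340×10^-5.

4.34×10^-5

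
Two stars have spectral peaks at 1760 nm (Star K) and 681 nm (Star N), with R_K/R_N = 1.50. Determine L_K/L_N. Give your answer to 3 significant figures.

0.0504

Wien's law gives T ∝ 1/λ_max, so T_K/T_N = λ_N/λ_K = 681/1760 = 0.3869.
Then L ∝ R²T⁴ gives L_K/L_N = (1.50)² × (0.3869)⁴ = 2.250 × 0.02241 = 0.05043.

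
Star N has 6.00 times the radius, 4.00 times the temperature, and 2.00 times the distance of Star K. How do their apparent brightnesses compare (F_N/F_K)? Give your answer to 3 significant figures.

L_N/L_K = (R_N/R_K)²(T_N/T_K)⁴ = (6.00)² × (4.00)⁴ = 9216.
F_N/F_K = (L_N/L_K)/(d_N/d_K)² = 9216 / (2.00)² = 2304.

2.30×10^3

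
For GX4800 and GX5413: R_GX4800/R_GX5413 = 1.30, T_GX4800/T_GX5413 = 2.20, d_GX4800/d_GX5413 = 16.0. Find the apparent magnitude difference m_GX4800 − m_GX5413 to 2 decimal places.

L_GX4800/L_GX5413 = (1.30)²(2.20)⁴ = 39.59.
F_GX4800/F_GX5413 = (L_GX4800/L_GX5413)/(d_GX4800/d_GX5413)² = 39.59/256.0 = 0.1546.
m_GX4800 − m_GX5413 = −2.5 log₁₀(0.1546) = 2.03.

2.03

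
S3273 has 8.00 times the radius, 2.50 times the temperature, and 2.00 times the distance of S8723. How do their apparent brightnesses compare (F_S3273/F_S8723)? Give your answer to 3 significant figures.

L_S3273/L_S8723 = (R_S3273/R_S8723)²(T_S3273/T_S8723)⁴ = (8.00)² × (2.50)⁴ = 2500.
F_S3273/F_S8723 = (L_S3273/L_S8723)/(d_S3273/d_S8723)² = 2500 / (2.00)² = 625.0.

625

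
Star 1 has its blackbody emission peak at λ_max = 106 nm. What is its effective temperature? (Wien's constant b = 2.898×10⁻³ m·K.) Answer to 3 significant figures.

2.73×10^4 K

T = b/λ_max = 2.898×10⁻³ / (106×10⁻⁹) = 2.734×10^4 K.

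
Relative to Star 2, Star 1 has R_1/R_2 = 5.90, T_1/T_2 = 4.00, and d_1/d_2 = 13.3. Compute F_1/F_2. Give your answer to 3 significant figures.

50.4

L_1/L_2 = (R_1/R_2)²(T_1/T_2)⁴ = (5.90)² × (4.00)⁴ = 8911.
F_1/F_2 = (L_1/L_2)/(d_1/d_2)² = 8911 / (13.3)² = 50.38.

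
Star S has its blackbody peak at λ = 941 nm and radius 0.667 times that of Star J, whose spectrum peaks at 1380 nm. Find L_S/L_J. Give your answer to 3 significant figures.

Wien's law gives T ∝ 1/λ_max, so T_S/T_J = λ_J/λ_S = 1380/941 = 1.467.
Then L ∝ R²T⁴ gives L_S/L_J = (0.667)² × (1.467)⁴ = 0.4449 × 4.625 = 2.058.

2.06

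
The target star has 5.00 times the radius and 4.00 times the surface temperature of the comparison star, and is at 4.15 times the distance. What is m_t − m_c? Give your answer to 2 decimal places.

L_t/L_c = (5.00)²(4.00)⁴ = 6400.
F_t/F_c = (L_t/L_c)/(d_t/d_c)² = 6400/17.22 = 371.6.
m_t − m_c = −2.5 log₁₀(371.6) = -6.43.

-6.43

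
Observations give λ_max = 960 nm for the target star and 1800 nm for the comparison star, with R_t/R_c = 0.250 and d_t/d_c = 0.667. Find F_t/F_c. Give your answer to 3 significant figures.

1.74

Wien's law: T_t/T_c = λ_c/λ_t = 1800/960 = 1.875.
L_t/L_c = (R_t/R_c)²(T_t/T_c)⁴ = (0.250)²(1.875)⁴ = 0.7725.
F_t/F_c = (L_t/L_c)/(d_t/d_c)² = 0.7725/(0.667)² = 1.736.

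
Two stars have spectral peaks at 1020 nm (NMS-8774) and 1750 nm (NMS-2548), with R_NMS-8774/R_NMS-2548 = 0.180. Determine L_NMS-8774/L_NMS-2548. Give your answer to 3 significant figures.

0.281

Wien's law gives T ∝ 1/λ_max, so T_NMS-8774/T_NMS-2548 = λ_NMS-2548/λ_NMS-8774 = 1750/1020 = 1.716.
Then L ∝ R²T⁴ gives L_NMS-8774/L_NMS-2548 = (0.180)² × (1.716)⁴ = 0.03240 × 8.665 = 0.2807.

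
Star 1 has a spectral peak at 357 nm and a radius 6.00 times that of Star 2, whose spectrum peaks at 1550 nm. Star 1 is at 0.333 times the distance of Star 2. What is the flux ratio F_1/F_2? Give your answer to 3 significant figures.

1.15×10^5

Wien's law: T_1/T_2 = λ_2/λ_1 = 1550/357 = 4.342.
L_1/L_2 = (R_1/R_2)²(T_1/T_2)⁴ = (6.00)²(4.342)⁴ = 1.279×10^4.
F_1/F_2 = (L_1/L_2)/(d_1/d_2)² = 1.279×10^4/(0.333)² = 1.154×10^5.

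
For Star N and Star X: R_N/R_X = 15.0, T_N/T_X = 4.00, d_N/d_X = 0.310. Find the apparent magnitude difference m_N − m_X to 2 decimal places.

-14.44

L_N/L_X = (15.0)²(4.00)⁴ = 5.760×10^4.
F_N/F_X = (L_N/L_X)/(d_N/d_X)² = 5.760×10^4/0.09610 = 5.994×10^5.
m_N − m_X = −2.5 log₁₀(5.994×10^5) = -14.44.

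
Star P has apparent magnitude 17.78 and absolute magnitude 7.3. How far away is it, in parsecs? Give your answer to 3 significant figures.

m − M = 5 log₁₀(d/10 pc)
17.78 − (7.3) = 10.48 = 5 log₁₀(d/10)
d = 10 × 10^(10.48/5) = 10 × 10^2.096 = 1247 pc.

1.25×10^3 pc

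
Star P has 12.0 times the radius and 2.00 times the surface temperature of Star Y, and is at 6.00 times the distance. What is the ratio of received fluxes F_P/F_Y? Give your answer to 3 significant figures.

L_P/L_Y = (R_P/R_Y)²(T_P/T_Y)⁴ = (12.0)² × (2.00)⁴ = 2304.
F_P/F_Y = (L_P/L_Y)/(d_P/d_Y)² = 2304 / (6.00)² = 64.00.

64.0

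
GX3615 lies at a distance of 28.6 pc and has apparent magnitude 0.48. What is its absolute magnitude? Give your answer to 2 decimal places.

M = m − 5 log₁₀(d/10 pc) = 0.48 − 5 log₁₀(28.6/10)
  = 0.48 − 5 × 0.456 = 0.48 − 2.28 = -1.80.

-1.80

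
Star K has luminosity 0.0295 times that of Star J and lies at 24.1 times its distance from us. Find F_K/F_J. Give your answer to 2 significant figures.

5.1×10^-5

F = L/(4πd²), so F_K/F_J = (L_K/L_J) / (d_K/d_J)²
= 0.0295 / (24.1)² = 0.0295 / 580.8 = 5.079×10^-5.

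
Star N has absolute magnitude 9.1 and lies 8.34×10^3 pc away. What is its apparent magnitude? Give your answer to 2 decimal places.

m = M + 5 log₁₀(d/10 pc) = 9.1 + 5 log₁₀(8.34×10^3/10)
  = 9.1 + 5 × 2.921 = 9.1 + 14.61 = 23.71.

23.71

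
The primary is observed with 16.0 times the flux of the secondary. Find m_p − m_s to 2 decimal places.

-3.01

m_p − m_s = −2.5 log₁₀(F_p/F_s) = −2.5 log₁₀(16.0) = −2.5 × (1.204) = -3.010.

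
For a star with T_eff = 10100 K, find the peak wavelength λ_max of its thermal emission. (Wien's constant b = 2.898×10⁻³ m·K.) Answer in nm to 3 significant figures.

287 nm

λ_max = b/T = 2.898×10⁻³ / 10100 = 2.87×10^-7 m = 286.9 nm.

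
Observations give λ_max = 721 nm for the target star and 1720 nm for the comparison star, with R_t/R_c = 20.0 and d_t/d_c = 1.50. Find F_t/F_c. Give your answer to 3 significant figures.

Wien's law: T_t/T_c = λ_c/λ_t = 1720/721 = 2.386.
L_t/L_c = (R_t/R_c)²(T_t/T_c)⁴ = (20.0)²(2.386)⁴ = 1.295×10^4.
F_t/F_c = (L_t/L_c)/(d_t/d_c)² = 1.295×10^4/(1.50)² = 5758.

5.76×10^3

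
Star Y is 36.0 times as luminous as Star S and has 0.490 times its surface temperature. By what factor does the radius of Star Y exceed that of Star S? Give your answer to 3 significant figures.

L ∝ R²T⁴ gives R ∝ √L / T², so
R_Y/R_S = √(36.0) / (0.490)² = 6.000 / 0.2401 = 24.99.

25.0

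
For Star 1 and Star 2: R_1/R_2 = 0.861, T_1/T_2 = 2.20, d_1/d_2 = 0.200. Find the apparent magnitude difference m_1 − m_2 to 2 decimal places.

L_1/L_2 = (0.861)²(2.20)⁴ = 17.37.
F_1/F_2 = (L_1/L_2)/(d_1/d_2)² = 17.37/0.04000 = 434.1.
m_1 − m_2 = −2.5 log₁₀(434.1) = -6.59.

-6.59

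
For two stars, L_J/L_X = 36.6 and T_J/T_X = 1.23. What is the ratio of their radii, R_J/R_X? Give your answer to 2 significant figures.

4.0

L ∝ R²T⁴ gives R ∝ √L / T², so
R_J/R_X = √(36.6) / (1.23)² = 6.050 / 1.513 = 3.999.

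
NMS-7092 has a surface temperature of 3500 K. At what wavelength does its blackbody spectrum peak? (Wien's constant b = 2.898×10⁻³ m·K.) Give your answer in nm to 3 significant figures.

λ_max = b/T = 2.898×10⁻³ / 3500 = 8.28×10^-7 m = 828.0 nm.

828 nm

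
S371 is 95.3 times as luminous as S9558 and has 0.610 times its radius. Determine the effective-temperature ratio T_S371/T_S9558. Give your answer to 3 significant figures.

L ∝ R²T⁴ gives T ∝ (L/R²)^(1/4), so
T_S371/T_S9558 = (95.3 / 0.610²)^(1/4) = (256.1)^(1/4) = 4.000.

4.00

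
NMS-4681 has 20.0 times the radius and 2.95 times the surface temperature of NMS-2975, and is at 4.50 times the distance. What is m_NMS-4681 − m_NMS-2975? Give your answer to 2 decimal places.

L_NMS-4681/L_NMS-2975 = (20.0)²(2.95)⁴ = 3.029×10^4.
F_NMS-4681/F_NMS-2975 = (L_NMS-4681/L_NMS-2975)/(d_NMS-4681/d_NMS-2975)² = 3.029×10^4/20.25 = 1496.
m_NMS-4681 − m_NMS-2975 = −2.5 log₁₀(1496) = -7.94.

-7.94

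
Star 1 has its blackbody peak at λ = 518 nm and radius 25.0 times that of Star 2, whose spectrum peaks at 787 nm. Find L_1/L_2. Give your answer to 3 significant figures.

Wien's law gives T ∝ 1/λ_max, so T_1/T_2 = λ_2/λ_1 = 787/518 = 1.519.
Then L ∝ R²T⁴ gives L_1/L_2 = (25.0)² × (1.519)⁴ = 625.0 × 5.328 = 3330.

3.33×10^3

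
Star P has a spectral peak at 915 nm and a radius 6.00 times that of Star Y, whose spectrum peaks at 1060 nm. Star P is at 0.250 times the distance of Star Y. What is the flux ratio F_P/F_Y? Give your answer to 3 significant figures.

1.04×10^3

Wien's law: T_P/T_Y = λ_Y/λ_P = 1060/915 = 1.158.
L_P/L_Y = (R_P/R_Y)²(T_P/T_Y)⁴ = (6.00)²(1.158)⁴ = 64.84.
F_P/F_Y = (L_P/L_Y)/(d_P/d_Y)² = 64.84/(0.250)² = 1037.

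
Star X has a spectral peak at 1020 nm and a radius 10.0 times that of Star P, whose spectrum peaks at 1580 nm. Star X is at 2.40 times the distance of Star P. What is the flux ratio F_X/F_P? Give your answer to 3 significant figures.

Wien's law: T_X/T_P = λ_P/λ_X = 1580/1020 = 1.549.
L_X/L_P = (R_X/R_P)²(T_X/T_P)⁴ = (10.0)²(1.549)⁴ = 575.7.
F_X/F_P = (L_X/L_P)/(d_X/d_P)² = 575.7/(2.40)² = 99.96.

100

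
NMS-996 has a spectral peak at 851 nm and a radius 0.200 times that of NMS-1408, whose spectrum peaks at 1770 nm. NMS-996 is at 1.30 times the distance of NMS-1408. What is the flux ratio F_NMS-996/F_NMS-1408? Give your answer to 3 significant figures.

0.443

Wien's law: T_NMS-996/T_NMS-1408 = λ_NMS-1408/λ_NMS-996 = 1770/851 = 2.080.
L_NMS-996/L_NMS-1408 = (R_NMS-996/R_NMS-1408)²(T_NMS-996/T_NMS-1408)⁴ = (0.200)²(2.080)⁴ = 0.7486.
F_NMS-996/F_NMS-1408 = (L_NMS-996/L_NMS-1408)/(d_NMS-996/d_NMS-1408)² = 0.7486/(1.30)² = 0.4429.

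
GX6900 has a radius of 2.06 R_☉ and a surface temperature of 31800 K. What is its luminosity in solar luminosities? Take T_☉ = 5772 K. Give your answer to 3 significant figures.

L/L_☉ = (R/R_☉)² (T/T_☉)⁴ = (2.06)² × (31800/5772)⁴
       = 4.244 × (5.509)⁴ = 4.244 × 921.3 = 3910.

3.91×10^3 solar luminosities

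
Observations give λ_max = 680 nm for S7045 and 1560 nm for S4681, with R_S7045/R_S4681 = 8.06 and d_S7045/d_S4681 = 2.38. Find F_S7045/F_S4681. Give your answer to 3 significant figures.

Wien's law: T_S7045/T_S4681 = λ_S4681/λ_S7045 = 1560/680 = 2.294.
L_S7045/L_S4681 = (R_S7045/R_S4681)²(T_S7045/T_S4681)⁴ = (8.06)²(2.294)⁴ = 1799.
F_S7045/F_S4681 = (L_S7045/L_S4681)/(d_S7045/d_S4681)² = 1799/(2.38)² = 317.7.

318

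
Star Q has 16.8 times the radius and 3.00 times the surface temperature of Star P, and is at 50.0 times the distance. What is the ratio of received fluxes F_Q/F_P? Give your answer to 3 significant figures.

9.14

L_Q/L_P = (R_Q/R_P)²(T_Q/T_P)⁴ = (16.8)² × (3.00)⁴ = 2.286×10^4.
F_Q/F_P = (L_Q/L_P)/(d_Q/d_P)² = 2.286×10^4 / (50.0)² = 9.145.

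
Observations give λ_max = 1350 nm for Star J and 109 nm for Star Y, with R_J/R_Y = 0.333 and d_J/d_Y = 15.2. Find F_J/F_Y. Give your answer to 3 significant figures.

2.04×10^-8

Wien's law: T_J/T_Y = λ_Y/λ_J = 109/1350 = 0.08074.
L_J/L_Y = (R_J/R_Y)²(T_J/T_Y)⁴ = (0.333)²(0.08074)⁴ = 4.713×10^-6.
F_J/F_Y = (L_J/L_Y)/(d_J/d_Y)² = 4.713×10^-6/(15.2)² = 2.040×10^-8.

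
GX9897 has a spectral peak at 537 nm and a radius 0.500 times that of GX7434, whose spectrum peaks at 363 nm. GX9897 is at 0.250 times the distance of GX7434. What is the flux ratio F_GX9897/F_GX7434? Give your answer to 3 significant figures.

0.835

Wien's law: T_GX9897/T_GX7434 = λ_GX7434/λ_GX9897 = 363/537 = 0.6760.
L_GX9897/L_GX7434 = (R_GX9897/R_GX7434)²(T_GX9897/T_GX7434)⁴ = (0.500)²(0.6760)⁴ = 0.05220.
F_GX9897/F_GX7434 = (L_GX9897/L_GX7434)/(d_GX9897/d_GX7434)² = 0.05220/(0.250)² = 0.8352.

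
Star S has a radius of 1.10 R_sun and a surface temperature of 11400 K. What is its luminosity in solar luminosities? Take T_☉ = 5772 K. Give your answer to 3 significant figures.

L/L_☉ = (R/R_☉)² (T/T_☉)⁴ = (1.10)² × (11400/5772)⁴
       = 1.210 × (1.975)⁴ = 1.210 × 15.22 = 18.41.

18.4 solar luminosities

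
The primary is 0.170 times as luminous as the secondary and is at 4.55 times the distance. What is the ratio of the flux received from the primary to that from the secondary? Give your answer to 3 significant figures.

F = L/(4πd²), so F_p/F_s = (L_p/L_s) / (d_p/d_s)²
= 0.170 / (4.55)² = 0.170 / 20.70 = 0.008212.

0.00821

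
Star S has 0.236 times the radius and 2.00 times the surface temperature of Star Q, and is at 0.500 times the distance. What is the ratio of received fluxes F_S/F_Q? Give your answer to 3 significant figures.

L_S/L_Q = (R_S/R_Q)²(T_S/T_Q)⁴ = (0.236)² × (2.00)⁴ = 0.8911.
F_S/F_Q = (L_S/L_Q)/(d_S/d_Q)² = 0.8911 / (0.500)² = 3.565.

3.56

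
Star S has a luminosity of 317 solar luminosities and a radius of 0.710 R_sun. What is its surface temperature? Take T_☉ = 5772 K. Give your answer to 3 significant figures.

T/T_☉ = (L/L_☉)^(1/4) / (R/R_☉)^(1/2)
T = 5772 × (317)^(1/4) / √(0.710) = 5772 × 4.220 / 0.8426 = 2.890×10^4 K.

2.89×10^4 K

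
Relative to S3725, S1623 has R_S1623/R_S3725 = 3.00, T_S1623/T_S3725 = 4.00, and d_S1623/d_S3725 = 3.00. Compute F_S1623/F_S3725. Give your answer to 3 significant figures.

L_S1623/L_S3725 = (R_S1623/R_S3725)²(T_S1623/T_S3725)⁴ = (3.00)² × (4.00)⁴ = 2304.
F_S1623/F_S3725 = (L_S1623/L_S3725)/(d_S1623/d_S3725)² = 2304 / (3.00)² = 256.0.

256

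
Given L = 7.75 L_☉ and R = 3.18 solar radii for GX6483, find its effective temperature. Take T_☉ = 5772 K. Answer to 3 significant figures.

T/T_☉ = (L/L_☉)^(1/4) / (R/R_☉)^(1/2)
T = 5772 × (7.75)^(1/4) / √(3.18) = 5772 × 1.668 / 1.783 = 5401 K.

5.40×10^3 K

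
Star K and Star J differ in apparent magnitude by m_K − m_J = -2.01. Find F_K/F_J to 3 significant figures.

F_K/F_J = 10^(−(m_K − m_J)/2.5) = 10^(2.01/2.5) = 10^0.804 = 6.368.

6.37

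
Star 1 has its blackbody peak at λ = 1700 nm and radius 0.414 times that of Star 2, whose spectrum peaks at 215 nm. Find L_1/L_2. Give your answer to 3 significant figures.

4.38×10^-5

Wien's law gives T ∝ 1/λ_max, so T_1/T_2 = λ_2/λ_1 = 215/1700 = 0.1265.
Then L ∝ R²T⁴ gives L_1/L_2 = (0.414)² × (0.1265)⁴ = 0.1714 × 2.558×10^-4 = 4.385×10^-5.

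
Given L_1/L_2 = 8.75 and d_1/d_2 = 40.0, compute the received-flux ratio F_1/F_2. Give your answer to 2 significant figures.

0.0055

F = L/(4πd²), so F_1/F_2 = (L_1/L_2) / (d_1/d_2)²
= 8.75 / (40.0)² = 8.75 / 1600 = 0.005469.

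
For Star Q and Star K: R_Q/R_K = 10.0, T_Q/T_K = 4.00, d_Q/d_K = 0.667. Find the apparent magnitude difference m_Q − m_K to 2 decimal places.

-11.90

L_Q/L_K = (10.0)²(4.00)⁴ = 2.560×10^4.
F_Q/F_K = (L_Q/L_K)/(d_Q/d_K)² = 2.560×10^4/0.4449 = 5.754×10^4.
m_Q − m_K = −2.5 log₁₀(5.754×10^4) = -11.90.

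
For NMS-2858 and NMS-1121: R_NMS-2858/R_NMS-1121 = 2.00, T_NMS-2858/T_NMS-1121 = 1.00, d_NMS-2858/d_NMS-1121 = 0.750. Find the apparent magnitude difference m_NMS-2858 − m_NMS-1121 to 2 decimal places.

L_NMS-2858/L_NMS-1121 = (2.00)²(1.00)⁴ = 4.000.
F_NMS-2858/F_NMS-1121 = (L_NMS-2858/L_NMS-1121)/(d_NMS-2858/d_NMS-1121)² = 4.000/0.5625 = 7.111.
m_NMS-2858 − m_NMS-1121 = −2.5 log₁₀(7.111) = -2.13.

-2.13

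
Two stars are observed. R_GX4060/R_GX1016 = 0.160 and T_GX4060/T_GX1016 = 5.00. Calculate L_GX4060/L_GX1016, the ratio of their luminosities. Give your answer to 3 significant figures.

16.0

From the Stefan–Boltzmann law, L ∝ R²T⁴, so
L_GX4060/L_GX1016 = (R_GX4060/R_GX1016)² (T_GX4060/T_GX1016)⁴ = (0.160)² × (5.00)⁴ = 0.02560 × 625.0 = 16.00.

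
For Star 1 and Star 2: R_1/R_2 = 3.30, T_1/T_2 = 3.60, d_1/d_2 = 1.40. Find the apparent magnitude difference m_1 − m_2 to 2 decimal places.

-7.42

L_1/L_2 = (3.30)²(3.60)⁴ = 1829.
F_1/F_2 = (L_1/L_2)/(d_1/d_2)² = 1829/1.960 = 933.2.
m_1 − m_2 = −2.5 log₁₀(933.2) = -7.42.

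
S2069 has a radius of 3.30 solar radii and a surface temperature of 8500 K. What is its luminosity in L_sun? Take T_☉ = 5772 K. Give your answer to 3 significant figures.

51.2 L_sun

L/L_☉ = (R/R_☉)² (T/T_☉)⁴ = (3.30)² × (8500/5772)⁴
       = 10.89 × (1.473)⁴ = 10.89 × 4.703 = 51.22.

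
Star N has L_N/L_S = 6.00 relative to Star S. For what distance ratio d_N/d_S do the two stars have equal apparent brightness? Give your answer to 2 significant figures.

2.4

Equal flux requires L_N/d_N² = L_S/d_S², so d_N/d_S = √(L_N/L_S)
= √(6.00) = 2.449.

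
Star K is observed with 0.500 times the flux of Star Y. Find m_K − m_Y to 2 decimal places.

m_K − m_Y = −2.5 log₁₀(F_K/F_Y) = −2.5 log₁₀(0.500) = −2.5 × (-0.301) = 0.753.

0.75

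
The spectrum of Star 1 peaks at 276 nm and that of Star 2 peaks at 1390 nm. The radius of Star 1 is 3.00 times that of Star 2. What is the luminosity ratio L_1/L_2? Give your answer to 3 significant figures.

Wien's law gives T ∝ 1/λ_max, so T_1/T_2 = λ_2/λ_1 = 1390/276 = 5.036.
Then L ∝ R²T⁴ gives L_1/L_2 = (3.00)² × (5.036)⁴ = 9.000 × 643.3 = 5790.

5.79×10^3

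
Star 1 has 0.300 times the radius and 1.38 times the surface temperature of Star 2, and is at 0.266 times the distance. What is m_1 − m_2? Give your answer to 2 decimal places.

-1.66

L_1/L_2 = (0.300)²(1.38)⁴ = 0.3264.
F_1/F_2 = (L_1/L_2)/(d_1/d_2)² = 0.3264/0.07076 = 4.613.
m_1 − m_2 = −2.5 log₁₀(4.613) = -1.66.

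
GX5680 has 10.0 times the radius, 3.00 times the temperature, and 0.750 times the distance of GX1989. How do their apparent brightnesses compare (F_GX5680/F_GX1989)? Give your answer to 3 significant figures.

1.44×10^4

L_GX5680/L_GX1989 = (R_GX5680/R_GX1989)²(T_GX5680/T_GX1989)⁴ = (10.0)² × (3.00)⁴ = 8100.
F_GX5680/F_GX1989 = (L_GX5680/L_GX1989)/(d_GX5680/d_GX1989)² = 8100 / (0.750)² = 1.440×10^4.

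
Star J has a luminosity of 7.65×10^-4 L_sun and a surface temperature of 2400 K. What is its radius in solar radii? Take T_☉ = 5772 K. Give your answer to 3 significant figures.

0.160 solar radii

R/R_☉ = √(L/L_☉) / (T/T_☉)² = √(7.65×10^-4) / (0.4158)²
       = 0.02766 / 0.1729 = 0.1600.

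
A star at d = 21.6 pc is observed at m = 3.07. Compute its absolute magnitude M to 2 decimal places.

M = m − 5 log₁₀(d/10 pc) = 3.07 − 5 log₁₀(21.6/10)
  = 3.07 − 5 × 0.334 = 3.07 − 1.67 = 1.40.

1.40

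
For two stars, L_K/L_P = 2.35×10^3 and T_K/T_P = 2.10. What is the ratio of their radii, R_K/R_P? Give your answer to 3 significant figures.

11.0

L ∝ R²T⁴ gives R ∝ √L / T², so
R_K/R_P = √(2.35×10^3) / (2.10)² = 48.48 / 4.410 = 10.99.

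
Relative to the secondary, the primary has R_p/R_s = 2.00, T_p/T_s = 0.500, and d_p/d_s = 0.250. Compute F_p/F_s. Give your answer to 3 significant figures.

4.00

L_p/L_s = (R_p/R_s)²(T_p/T_s)⁴ = (2.00)² × (0.500)⁴ = 0.2500.
F_p/F_s = (L_p/L_s)/(d_p/d_s)² = 0.2500 / (0.250)² = 4.000.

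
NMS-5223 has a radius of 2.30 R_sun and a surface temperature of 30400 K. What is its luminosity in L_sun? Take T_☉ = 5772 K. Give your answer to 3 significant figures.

4.07×10^3 L_sun

L/L_☉ = (R/R_☉)² (T/T_☉)⁴ = (2.30)² × (30400/5772)⁴
       = 5.290 × (5.267)⁴ = 5.290 × 769.5 = 4070.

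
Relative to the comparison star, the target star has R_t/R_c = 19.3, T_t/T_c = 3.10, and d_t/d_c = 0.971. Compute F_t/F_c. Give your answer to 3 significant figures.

3.65×10^4

L_t/L_c = (R_t/R_c)²(T_t/T_c)⁴ = (19.3)² × (3.10)⁴ = 3.440×10^4.
F_t/F_c = (L_t/L_c)/(d_t/d_c)² = 3.440×10^4 / (0.971)² = 3.649×10^4.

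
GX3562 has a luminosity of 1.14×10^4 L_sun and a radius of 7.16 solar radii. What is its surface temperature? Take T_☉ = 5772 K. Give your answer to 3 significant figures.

2.23×10^4 K

T/T_☉ = (L/L_☉)^(1/4) / (R/R_☉)^(1/2)
T = 5772 × (1.14×10^4)^(1/4) / √(7.16) = 5772 × 10.33 / 2.676 = 2.229×10^4 K.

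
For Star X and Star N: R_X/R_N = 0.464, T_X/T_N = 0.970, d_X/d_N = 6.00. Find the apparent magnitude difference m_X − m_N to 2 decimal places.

L_X/L_N = (0.464)²(0.970)⁴ = 0.1906.
F_X/F_N = (L_X/L_N)/(d_X/d_N)² = 0.1906/36.00 = 0.005294.
m_X − m_N = −2.5 log₁₀(0.005294) = 5.69.

5.69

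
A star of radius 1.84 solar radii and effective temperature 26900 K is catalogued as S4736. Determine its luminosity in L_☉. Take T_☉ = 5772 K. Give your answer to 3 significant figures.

L/L_☉ = (R/R_☉)² (T/T_☉)⁴ = (1.84)² × (26900/5772)⁴
       = 3.386 × (4.660)⁴ = 3.386 × 471.7 = 1597.

1.60×10^3 L_☉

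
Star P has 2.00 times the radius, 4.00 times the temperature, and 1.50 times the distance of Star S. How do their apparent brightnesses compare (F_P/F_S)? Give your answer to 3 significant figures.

455

L_P/L_S = (R_P/R_S)²(T_P/T_S)⁴ = (2.00)² × (4.00)⁴ = 1024.
F_P/F_S = (L_P/L_S)/(d_P/d_S)² = 1024 / (1.50)² = 455.1.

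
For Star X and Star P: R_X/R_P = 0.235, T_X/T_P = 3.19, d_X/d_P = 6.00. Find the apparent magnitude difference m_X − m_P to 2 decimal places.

L_X/L_P = (0.235)²(3.19)⁴ = 5.719.
F_X/F_P = (L_X/L_P)/(d_X/d_P)² = 5.719/36.00 = 0.1589.
m_X − m_P = −2.5 log₁₀(0.1589) = 2.00.

2.00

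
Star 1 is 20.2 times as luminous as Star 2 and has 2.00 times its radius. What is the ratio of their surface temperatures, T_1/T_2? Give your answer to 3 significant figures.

L ∝ R²T⁴ gives T ∝ (L/R²)^(1/4), so
T_1/T_2 = (20.2 / 2.00²)^(1/4) = (5.050)^(1/4) = 1.499.

1.50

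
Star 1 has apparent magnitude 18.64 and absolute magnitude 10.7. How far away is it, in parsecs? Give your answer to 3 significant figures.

387 pc

m − M = 5 log₁₀(d/10 pc)
18.64 − (10.7) = 7.94 = 5 log₁₀(d/10)
d = 10 × 10^(7.94/5) = 10 × 10^1.588 = 387.3 pc.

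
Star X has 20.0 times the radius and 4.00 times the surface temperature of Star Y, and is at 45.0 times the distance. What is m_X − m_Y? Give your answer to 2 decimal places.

L_X/L_Y = (20.0)²(4.00)⁴ = 1.024×10^5.
F_X/F_Y = (L_X/L_Y)/(d_X/d_Y)² = 1.024×10^5/2025 = 50.57.
m_X − m_Y = −2.5 log₁₀(50.57) = -4.26.

-4.26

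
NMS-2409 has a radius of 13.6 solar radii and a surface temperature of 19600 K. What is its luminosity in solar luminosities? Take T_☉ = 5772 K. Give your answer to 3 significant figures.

2.46×10^4 solar luminosities

L/L_☉ = (R/R_☉)² (T/T_☉)⁴ = (13.6)² × (19600/5772)⁴
       = 185.0 × (3.396)⁴ = 185.0 × 133.0 = 2.459×10^4.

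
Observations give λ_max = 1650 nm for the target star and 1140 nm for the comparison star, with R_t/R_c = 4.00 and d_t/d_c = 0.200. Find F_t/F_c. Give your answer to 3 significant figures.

Wien's law: T_t/T_c = λ_c/λ_t = 1140/1650 = 0.6909.
L_t/L_c = (R_t/R_c)²(T_t/T_c)⁴ = (4.00)²(0.6909)⁴ = 3.646.
F_t/F_c = (L_t/L_c)/(d_t/d_c)² = 3.646/(0.200)² = 91.15.

91.1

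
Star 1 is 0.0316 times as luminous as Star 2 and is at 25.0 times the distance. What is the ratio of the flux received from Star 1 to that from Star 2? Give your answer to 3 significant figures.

5.06×10^-5

F = L/(4πd²), so F_1/F_2 = (L_1/L_2) / (d_1/d_2)²
= 0.0316 / (25.0)² = 0.0316 / 625.0 = 5.056×10^-5.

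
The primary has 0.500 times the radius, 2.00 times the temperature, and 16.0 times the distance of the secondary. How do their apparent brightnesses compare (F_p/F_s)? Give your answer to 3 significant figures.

L_p/L_s = (R_p/R_s)²(T_p/T_s)⁴ = (0.500)² × (2.00)⁴ = 4.000.
F_p/F_s = (L_p/L_s)/(d_p/d_s)² = 4.000 / (16.0)² = 0.01562.

0.0156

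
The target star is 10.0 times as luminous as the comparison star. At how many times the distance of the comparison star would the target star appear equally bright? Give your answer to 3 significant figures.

Equal flux requires L_t/d_t² = L_c/d_c², so d_t/d_c = √(L_t/L_c)
= √(10.0) = 3.162.

3.16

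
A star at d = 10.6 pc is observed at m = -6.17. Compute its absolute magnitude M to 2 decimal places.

-6.30

M = m − 5 log₁₀(d/10 pc) = -6.17 − 5 log₁₀(10.6/10)
  = -6.17 − 5 × 0.025 = -6.17 − 0.13 = -6.30.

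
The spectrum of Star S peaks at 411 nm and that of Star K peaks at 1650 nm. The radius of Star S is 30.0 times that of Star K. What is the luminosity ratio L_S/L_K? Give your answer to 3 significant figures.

Wien's law gives T ∝ 1/λ_max, so T_S/T_K = λ_K/λ_S = 1650/411 = 4.015.
Then L ∝ R²T⁴ gives L_S/L_K = (30.0)² × (4.015)⁴ = 900.0 × 259.8 = 2.338×10^5.

2.34×10^5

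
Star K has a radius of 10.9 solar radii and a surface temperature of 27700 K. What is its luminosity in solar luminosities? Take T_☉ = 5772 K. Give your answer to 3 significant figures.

6.30×10^4 solar luminosities

L/L_☉ = (R/R_☉)² (T/T_☉)⁴ = (10.9)² × (27700/5772)⁴
       = 118.8 × (4.799)⁴ = 118.8 × 530.4 = 6.302×10^4.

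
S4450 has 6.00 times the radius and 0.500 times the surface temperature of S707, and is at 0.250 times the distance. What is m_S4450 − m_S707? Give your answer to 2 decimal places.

L_S4450/L_S707 = (6.00)²(0.500)⁴ = 2.250.
F_S4450/F_S707 = (L_S4450/L_S707)/(d_S4450/d_S707)² = 2.250/0.06250 = 36.00.
m_S4450 − m_S707 = −2.5 log₁₀(36.00) = -3.89.

-3.89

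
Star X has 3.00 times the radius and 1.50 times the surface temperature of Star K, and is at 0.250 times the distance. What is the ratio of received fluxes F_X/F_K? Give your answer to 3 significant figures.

729

L_X/L_K = (R_X/R_K)²(T_X/T_K)⁴ = (3.00)² × (1.50)⁴ = 45.56.
F_X/F_K = (L_X/L_K)/(d_X/d_K)² = 45.56 / (0.250)² = 729.0.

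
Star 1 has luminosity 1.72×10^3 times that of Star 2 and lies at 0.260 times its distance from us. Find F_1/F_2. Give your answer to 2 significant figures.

F = L/(4πd²), so F_1/F_2 = (L_1/L_2) / (d_1/d_2)²
= 1.72×10^3 / (0.260)² = 1.72×10^3 / 0.06760 = 2.544×10^4.

2.5×10^4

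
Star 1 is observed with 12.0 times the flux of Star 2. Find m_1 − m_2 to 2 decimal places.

-2.70

m_1 − m_2 = −2.5 log₁₀(F_1/F_2) = −2.5 log₁₀(12.0) = −2.5 × (1.079) = -2.698.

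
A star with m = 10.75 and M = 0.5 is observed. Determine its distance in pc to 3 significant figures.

1.12×10^3 pc

m − M = 5 log₁₀(d/10 pc)
10.75 − (0.5) = 10.25 = 5 log₁₀(d/10)
d = 10 × 10^(10.25/5) = 10 × 10^2.050 = 1122 pc.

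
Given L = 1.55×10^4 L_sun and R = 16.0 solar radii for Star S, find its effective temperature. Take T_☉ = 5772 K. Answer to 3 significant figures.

T/T_☉ = (L/L_☉)^(1/4) / (R/R_☉)^(1/2)
T = 5772 × (1.55×10^4)^(1/4) / √(16.0) = 5772 × 11.16 / 4.000 = 1.610×10^4 K.

1.61×10^4 K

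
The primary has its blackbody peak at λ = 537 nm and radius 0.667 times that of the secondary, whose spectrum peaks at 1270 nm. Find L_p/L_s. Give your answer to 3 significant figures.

Wien's law gives T ∝ 1/λ_max, so T_p/T_s = λ_s/λ_p = 1270/537 = 2.365.
Then L ∝ R²T⁴ gives L_p/L_s = (0.667)² × (2.365)⁴ = 0.4449 × 31.28 = 13.92.

13.9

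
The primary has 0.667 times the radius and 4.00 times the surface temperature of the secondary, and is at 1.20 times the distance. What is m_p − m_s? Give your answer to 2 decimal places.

L_p/L_s = (0.667)²(4.00)⁴ = 113.9.
F_p/F_s = (L_p/L_s)/(d_p/d_s)² = 113.9/1.440 = 79.09.
m_p − m_s = −2.5 log₁₀(79.09) = -4.75.

-4.75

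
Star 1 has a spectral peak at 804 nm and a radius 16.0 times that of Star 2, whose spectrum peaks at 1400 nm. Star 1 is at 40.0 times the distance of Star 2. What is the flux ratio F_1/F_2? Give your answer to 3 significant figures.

Wien's law: T_1/T_2 = λ_2/λ_1 = 1400/804 = 1.741.
L_1/L_2 = (R_1/R_2)²(T_1/T_2)⁴ = (16.0)²(1.741)⁴ = 2354.
F_1/F_2 = (L_1/L_2)/(d_1/d_2)² = 2354/(40.0)² = 1.471.

1.47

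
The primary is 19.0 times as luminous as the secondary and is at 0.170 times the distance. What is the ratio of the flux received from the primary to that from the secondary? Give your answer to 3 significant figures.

F = L/(4πd²), so F_p/F_s = (L_p/L_s) / (d_p/d_s)²
= 19.0 / (0.170)² = 19.0 / 0.02890 = 657.4.

657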